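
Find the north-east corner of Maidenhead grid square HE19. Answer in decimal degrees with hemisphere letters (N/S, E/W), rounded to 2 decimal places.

Field H=7, E=4: +7·20° lon, +4·10° lat → SW at lon -40°, lat -50°.
Square 1, 9: +1·2° lon, +9·1° lat → SW at lon -38°, lat -41°.
Cell spans 2° lon × 1° lat. NE corner is SW corner plus one full cell.
latitude 40.00° S, longitude 36.00° W.

40.00° S, 36.00° W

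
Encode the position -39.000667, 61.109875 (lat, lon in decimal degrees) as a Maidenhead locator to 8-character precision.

MF00nx39

Add 180° to longitude and 90° to latitude: 241.10987, 50.99933.
Field (20°×10°, letters A–R): lon ⌊241.10987/20⌋ = 12 → M; lat ⌊50.99933/10⌋ = 5 → F.
Square (2°×1°, digits 0–9): lon ⌊1.10987/2⌋ = 0; lat ⌊0.99933/1⌋ = 0.
Subsquare (5′×2.5′, letters a–x): lon ⌊1.10987/0.0833333⌋ = 13 → n; lat ⌊0.99933/0.0416667⌋ = 23 → x.
Extended square (30″×15″, digits 0–9): lon ⌊0.02654/0.00833333⌋ = 3; lat ⌊0.04100/0.00416667⌋ = 9.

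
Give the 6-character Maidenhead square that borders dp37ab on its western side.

DP27xb

Longitude subsquare a = 0; −1 → -1, wraps to 23 = x, carry into square.
Longitude square 3; −1 → 2.
The latitude characters are unchanged.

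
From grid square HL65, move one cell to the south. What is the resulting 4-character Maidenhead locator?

HL64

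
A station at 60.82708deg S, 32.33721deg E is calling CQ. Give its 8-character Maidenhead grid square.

Add 180° to longitude and 90° to latitude: 212.33721, 29.17292.
Field: 212.33721/20 → 10 → K, 29.17292/10 → 2 → C; chars KC.
Square: 12.33721/2 → 6, 9.17292/1 → 9; chars 69.
Subsquare: 0.33721/0.0833333 → 4 → e, 0.17292/0.0416667 → 4 → e; chars ee.
Extended square: 0.00388/0.00833333 → 0, 0.00625/0.00416667 → 1; chars 01.

KC69ee01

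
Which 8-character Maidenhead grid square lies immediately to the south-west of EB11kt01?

Longitude extended square 0; −1 → -1, wraps to 9, carry into subsquare.
Longitude subsquare k = 10; −1 → 9 = j.
Latitude extended square 1; −1 → 0.

EB11jt90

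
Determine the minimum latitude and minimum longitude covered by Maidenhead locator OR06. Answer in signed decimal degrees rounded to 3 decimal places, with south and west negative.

86.000, 100.000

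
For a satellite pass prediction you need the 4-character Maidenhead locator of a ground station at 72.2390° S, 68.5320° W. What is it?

Add 180° to longitude and 90° to latitude: 111.47, 17.76.
Field: lon ⌊111.47/20⌋ = 5 → F; lat ⌊17.76/10⌋ = 1 → B.
Square: lon ⌊11.47/2⌋ = 5; lat ⌊7.76/1⌋ = 7.

FB57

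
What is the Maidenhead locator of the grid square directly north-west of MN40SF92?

MN40sf83

Longitude extended square 9; −1 → 8.
Latitude extended square 2; +1 → 3.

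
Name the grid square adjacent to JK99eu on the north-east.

JK99fv

Longitude subsquare e = 4; +1 → 5 = f.
Latitude subsquare u = 20; +1 → 21 = v.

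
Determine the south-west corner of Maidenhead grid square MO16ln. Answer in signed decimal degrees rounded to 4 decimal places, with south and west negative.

56.5417, 62.9167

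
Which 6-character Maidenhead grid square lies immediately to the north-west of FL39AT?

Longitude subsquare a = 0; −1 → -1, wraps to 23 = x, carry into square.
Longitude square 3; −1 → 2.
Latitude subsquare t = 19; +1 → 20 = u.

FL29xu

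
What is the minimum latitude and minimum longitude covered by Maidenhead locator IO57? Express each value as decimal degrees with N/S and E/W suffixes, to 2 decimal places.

Field I=8, O=14: +8·20° lon, +14·10° lat → SW at lon -20°, lat 50°.
Square 5, 7: +5·2° lon, +7·1° lat → SW at lon -10°, lat 57°.
latitude 57.00° N, longitude 10.00° W.

57.00° N, 10.00° W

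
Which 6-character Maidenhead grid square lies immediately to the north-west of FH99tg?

FH99sh

Longitude subsquare t = 19; −1 → 18 = s.
Latitude subsquare g = 6; +1 → 7 = h.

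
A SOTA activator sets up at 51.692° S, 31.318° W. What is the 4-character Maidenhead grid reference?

HD48

Offset from 180°W / 90°S: lon 148.68°, lat 38.31°.
Field: lon ⌊148.68/20⌋ = 7 → H; lat ⌊38.31/10⌋ = 3 → D.
Square: lon ⌊8.68/2⌋ = 4; lat ⌊8.31/1⌋ = 8.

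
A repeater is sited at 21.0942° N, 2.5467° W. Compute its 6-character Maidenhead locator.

Shift to the Maidenhead origin (180°W, 90°S): lon 177.4533, lat 111.0942.
Field: lon ⌊177.4533/20⌋ = 8 → I; lat ⌊111.0942/10⌋ = 11 → L.
Square: lon ⌊17.4533/2⌋ = 8; lat ⌊1.0942/1⌋ = 1.
Subsquare: lon ⌊1.4533/0.0833333⌋ = 17 → r; lat ⌊0.0942/0.0416667⌋ = 2 → c.

IL81rc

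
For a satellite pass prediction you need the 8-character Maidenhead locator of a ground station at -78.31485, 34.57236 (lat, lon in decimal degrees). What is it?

KB71gq84

Shift to the Maidenhead origin (180°W, 90°S): lon 214.57236, lat 11.68515.
Field (20°×10°, letters A–R): lon ⌊214.57236/20⌋ = 10 → K; lat ⌊11.68515/10⌋ = 1 → B.
Square (2°×1°, digits 0–9): lon ⌊14.57236/2⌋ = 7; lat ⌊1.68515/1⌋ = 1.
Subsquare (5′×2.5′, letters a–x): lon ⌊0.57236/0.0833333⌋ = 6 → g; lat ⌊0.68515/0.0416667⌋ = 16 → q.
Extended square (30″×15″, digits 0–9): lon ⌊0.07236/0.00833333⌋ = 8; lat ⌊0.01848/0.00416667⌋ = 4.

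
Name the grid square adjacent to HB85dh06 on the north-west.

HB85ch97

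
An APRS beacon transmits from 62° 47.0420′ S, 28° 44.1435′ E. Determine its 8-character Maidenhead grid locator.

KC47if81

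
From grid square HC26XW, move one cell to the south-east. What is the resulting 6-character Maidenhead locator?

HC36av

Longitude subsquare x = 23; +1 → 24, wraps to 0 = a, carry into square.
Longitude square 2; +1 → 3.
Latitude subsquare w = 22; −1 → 21 = v.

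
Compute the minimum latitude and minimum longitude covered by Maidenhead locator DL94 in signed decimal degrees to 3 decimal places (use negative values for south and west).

Field D=3, L=11: +3·20° lon, +11·10° lat → SW at lon -120°, lat 20°.
Square 9, 4: +9·2° lon, +4·1° lat → SW at lon -102°, lat 24°.
latitude 24.000, longitude -102.000.

24.000, -102.000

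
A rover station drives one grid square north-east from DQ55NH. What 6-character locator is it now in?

DQ55oi

Longitude subsquare n = 13; +1 → 14 = o.
Latitude subsquare h = 7; +1 → 8 = i.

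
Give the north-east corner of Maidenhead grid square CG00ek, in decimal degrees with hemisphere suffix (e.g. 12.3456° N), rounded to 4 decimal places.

29.5417° S, 139.5833° W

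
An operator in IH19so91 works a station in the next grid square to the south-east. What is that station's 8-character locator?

Longitude extended square 9; +1 → 10, wraps to 0, carry into subsquare.
Longitude subsquare s = 18; +1 → 19 = t.
Latitude extended square 1; −1 → 0.

IH19to00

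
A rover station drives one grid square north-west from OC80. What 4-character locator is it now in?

OC71

Longitude square 8; −1 → 7.
Latitude square 0; +1 → 1.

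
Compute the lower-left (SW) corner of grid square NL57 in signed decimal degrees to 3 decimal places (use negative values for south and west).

Field N=13, L=11: +13·20° lon, +11·10° lat → SW at lon 80°, lat 20°.
Square 5, 7: +5·2° lon, +7·1° lat → SW at lon 90°, lat 27°.
latitude 27.000, longitude 90.000.

27.000, 90.000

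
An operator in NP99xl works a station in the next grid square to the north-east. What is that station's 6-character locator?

Longitude subsquare x = 23; +1 → 24, wraps to 0 = a, carry into square.
Longitude square 9; +1 → 10, wraps to 0, carry into field.
Longitude field N = 13; +1 → 14 = O.
Latitude subsquare l = 11; +1 → 12 = m.

OP09am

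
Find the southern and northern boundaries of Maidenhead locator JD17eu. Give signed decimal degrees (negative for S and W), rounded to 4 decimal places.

-52.1667, -52.1250

Field J=9, D=3: +9·20° lon, +3·10° lat → SW at lon 0°, lat -60°.
Square 1, 7: +1·2° lon, +7·1° lat → SW at lon 2°, lat -53°.
Subsquare e=4, u=20: +4·0.0833333° lon, +20·0.0416667° lat → SW at lon 2.33333°, lat -52.1667°.
Cell spans 0.0833333° lon × 0.0416667° lat.
south -52.1667, north -52.1250.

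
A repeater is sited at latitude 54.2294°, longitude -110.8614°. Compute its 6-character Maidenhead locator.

Add 180° to longitude and 90° to latitude: 69.1386, 144.2294.
Field: 69.1386/20 → 3 → D, 144.2294/10 → 14 → O; chars DO.
Square: 9.1386/2 → 4, 4.2294/1 → 4; chars 44.
Subsquare: 1.1386/0.0833333 → 13 → n, 0.2294/0.0416667 → 5 → f; chars nf.

DO44nf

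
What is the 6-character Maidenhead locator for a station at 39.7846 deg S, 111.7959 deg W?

Shift to the Maidenhead origin (180°W, 90°S): lon 68.2041, lat 50.2154.
Field: 68.2041/20 → 3 → D, 50.2154/10 → 5 → F; chars DF.
Square: 8.2041/2 → 4, 0.2154/1 → 0; chars 40.
Subsquare: 0.2041/0.0833333 → 2 → c, 0.2154/0.0416667 → 5 → f; chars cf.

DF40cf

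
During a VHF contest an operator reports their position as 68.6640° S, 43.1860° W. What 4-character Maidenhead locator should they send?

Shift to the Maidenhead origin (180°W, 90°S): lon 136.81, lat 21.34.
Field (20°×10°, letters A–R): lon ⌊136.81/20⌋ = 6 → G; lat ⌊21.34/10⌋ = 2 → C.
Square (2°×1°, digits 0–9): lon ⌊16.81/2⌋ = 8; lat ⌊1.34/1⌋ = 1.

GC81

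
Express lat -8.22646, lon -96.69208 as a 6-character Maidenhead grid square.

Offset from 180°W / 90°S: lon 83.3079°, lat 81.7735°.
Field: lon ⌊83.3079/20⌋ = 4 → E; lat ⌊81.7735/10⌋ = 8 → I.
Square: lon ⌊3.3079/2⌋ = 1; lat ⌊1.7735/1⌋ = 1.
Subsquare: lon ⌊1.3079/0.0833333⌋ = 15 → p; lat ⌊0.7735/0.0416667⌋ = 18 → s.

EI11ps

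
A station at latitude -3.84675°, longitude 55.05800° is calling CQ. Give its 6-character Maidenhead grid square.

LI76md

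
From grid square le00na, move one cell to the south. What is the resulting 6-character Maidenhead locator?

Latitude subsquare a = 0; −1 → -1, wraps to 23 = x, carry into square.
Latitude square 0; −1 → -1, wraps to 9, carry into field.
Latitude field E = 4; −1 → 3 = D.
The longitude characters are unchanged.

LD09nx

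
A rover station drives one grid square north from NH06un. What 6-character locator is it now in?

Latitude subsquare n = 13; +1 → 14 = o.
The longitude characters are unchanged.

NH06uo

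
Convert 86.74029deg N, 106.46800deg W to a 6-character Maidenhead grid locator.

DR66sr

Shift to the Maidenhead origin (180°W, 90°S): lon 73.5320, lat 176.7403.
Field: lon ⌊73.5320/20⌋ = 3 → D; lat ⌊176.7403/10⌋ = 17 → R.
Square: lon ⌊13.5320/2⌋ = 6; lat ⌊6.7403/1⌋ = 6.
Subsquare: lon ⌊1.5320/0.0833333⌋ = 18 → s; lat ⌊0.7403/0.0416667⌋ = 17 → r.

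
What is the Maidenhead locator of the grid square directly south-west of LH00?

Longitude square 0; −1 → -1, wraps to 9, carry into field.
Longitude field L = 11; −1 → 10 = K.
Latitude square 0; −1 → -1, wraps to 9, carry into field.
Latitude field H = 7; −1 → 6 = G.

KG99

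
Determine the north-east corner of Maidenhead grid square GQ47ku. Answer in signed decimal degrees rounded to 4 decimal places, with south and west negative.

Field G=6, Q=16: +6·20° lon, +16·10° lat → SW at lon -60°, lat 70°.
Square 4, 7: +4·2° lon, +7·1° lat → SW at lon -52°, lat 77°.
Subsquare k=10, u=20: +10·0.0833333° lon, +20·0.0416667° lat → SW at lon -51.1667°, lat 77.8333°.
Cell spans 0.0833333° lon × 0.0416667° lat. NE corner is SW corner plus one full cell.
latitude 77.8750, longitude -51.0833.

77.8750, -51.0833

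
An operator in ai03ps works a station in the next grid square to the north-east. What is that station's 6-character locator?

AI03qt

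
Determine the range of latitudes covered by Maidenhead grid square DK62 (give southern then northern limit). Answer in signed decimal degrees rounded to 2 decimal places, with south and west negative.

12.00, 13.00

Field D=3, K=10: +3·20° lon, +10·10° lat → SW at lon -120°, lat 10°.
Square 6, 2: +6·2° lon, +2·1° lat → SW at lon -108°, lat 12°.
Cell spans 2° lon × 1° lat.
south 12.00, north 13.00.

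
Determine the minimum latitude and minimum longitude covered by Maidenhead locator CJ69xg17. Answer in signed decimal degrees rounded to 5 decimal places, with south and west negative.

9.27917, -126.07500

Field C=2, J=9: +2·20° lon, +9·10° lat → SW at lon -140°, lat 0°.
Square 6, 9: +6·2° lon, +9·1° lat → SW at lon -128°, lat 9°.
Subsquare x=23, g=6: +23·0.0833333° lon, +6·0.0416667° lat → SW at lon -126.083°, lat 9.25°.
Extended square 1, 7: +1·0.00833333° lon, +7·0.00416667° lat → SW at lon -126.075°, lat 9.27917°.
latitude 9.27917, longitude -126.07500.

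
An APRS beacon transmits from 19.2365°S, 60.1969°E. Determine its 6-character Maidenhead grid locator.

MH00cs

Add 180° to longitude and 90° to latitude: 240.1969, 70.7635.
Field (20°×10°, letters A–R): 240.1969/20 → 12 → M, 70.7635/10 → 7 → H; chars MH.
Square (2°×1°, digits 0–9): 0.1969/2 → 0, 0.7635/1 → 0; chars 00.
Subsquare (5′×2.5′, letters a–x): 0.1969/0.0833333 → 2 → c, 0.7635/0.0416667 → 18 → s; chars cs.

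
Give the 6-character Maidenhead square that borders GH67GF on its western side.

GH67ff

Longitude subsquare g = 6; −1 → 5 = f.
The latitude characters are unchanged.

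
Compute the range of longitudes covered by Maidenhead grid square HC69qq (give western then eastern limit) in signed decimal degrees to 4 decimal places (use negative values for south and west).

-26.6667, -26.5833

Field H=7, C=2: +7·20° lon, +2·10° lat → SW at lon -40°, lat -70°.
Square 6, 9: +6·2° lon, +9·1° lat → SW at lon -28°, lat -61°.
Subsquare q=16, q=16: +16·0.0833333° lon, +16·0.0416667° lat → SW at lon -26.6667°, lat -60.3333°.
Cell spans 0.0833333° lon × 0.0416667° lat.
west -26.6667, east -26.5833.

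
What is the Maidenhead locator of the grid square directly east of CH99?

Longitude square 9; +1 → 10, wraps to 0, carry into field.
Longitude field C = 2; +1 → 3 = D.
The latitude characters are unchanged.

DH09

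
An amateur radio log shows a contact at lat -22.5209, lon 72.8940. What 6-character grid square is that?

MG67kl

Offset from 180°W / 90°S: lon 252.8940°, lat 67.4791°.
Field: 252.8940/20 → 12 → M, 67.4791/10 → 6 → G; chars MG.
Square: 12.8940/2 → 6, 7.4791/1 → 7; chars 67.
Subsquare: 0.8940/0.0833333 → 10 → k, 0.4791/0.0416667 → 11 → l; chars kl.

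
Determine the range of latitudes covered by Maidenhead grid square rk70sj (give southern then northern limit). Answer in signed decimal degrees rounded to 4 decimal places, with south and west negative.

Field R=17, K=10: +17·20° lon, +10·10° lat → SW at lon 160°, lat 10°.
Square 7, 0: +7·2° lon, +0·1° lat → SW at lon 174°, lat 10°.
Subsquare s=18, j=9: +18·0.0833333° lon, +9·0.0416667° lat → SW at lon 175.5°, lat 10.375°.
Cell spans 0.0833333° lon × 0.0416667° lat.
south 10.3750, north 10.4167.

10.3750, 10.4167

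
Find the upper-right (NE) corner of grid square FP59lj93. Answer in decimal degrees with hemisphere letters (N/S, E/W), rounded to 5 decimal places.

69.39167° N, 69.00000° W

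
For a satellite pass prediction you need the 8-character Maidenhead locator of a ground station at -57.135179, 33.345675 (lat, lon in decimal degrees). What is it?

Shift to the Maidenhead origin (180°W, 90°S): lon 213.34567, lat 32.86482.
Field (20°×10°, letters A–R): 213.34567/20 → 10 → K, 32.86482/10 → 3 → D; chars KD.
Square (2°×1°, digits 0–9): 13.34567/2 → 6, 2.86482/1 → 2; chars 62.
Subsquare (5′×2.5′, letters a–x): 1.34567/0.0833333 → 16 → q, 0.86482/0.0416667 → 20 → u; chars qu.
Extended square (30″×15″, digits 0–9): 0.01234/0.00833333 → 1, 0.03149/0.00416667 → 7; chars 17.

KD62qu17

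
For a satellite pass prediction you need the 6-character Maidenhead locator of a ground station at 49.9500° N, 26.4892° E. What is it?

KN39fw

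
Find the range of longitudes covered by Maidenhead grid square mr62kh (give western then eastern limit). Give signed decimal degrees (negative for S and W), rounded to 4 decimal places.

72.8333, 72.9167

Field M=12, R=17: +12·20° lon, +17·10° lat → SW at lon 60°, lat 80°.
Square 6, 2: +6·2° lon, +2·1° lat → SW at lon 72°, lat 82°.
Subsquare k=10, h=7: +10·0.0833333° lon, +7·0.0416667° lat → SW at lon 72.8333°, lat 82.2917°.
Cell spans 0.0833333° lon × 0.0416667° lat.
west 72.8333, east 72.9167.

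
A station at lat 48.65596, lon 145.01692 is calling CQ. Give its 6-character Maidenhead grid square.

QN28mp

Offset from 180°W / 90°S: lon 325.0169°, lat 138.6560°.
Field: lon ⌊325.0169/20⌋ = 16 → Q; lat ⌊138.6560/10⌋ = 13 → N.
Square: lon ⌊5.0169/2⌋ = 2; lat ⌊8.6560/1⌋ = 8.
Subsquare: lon ⌊1.0169/0.0833333⌋ = 12 → m; lat ⌊0.6560/0.0416667⌋ = 15 → p.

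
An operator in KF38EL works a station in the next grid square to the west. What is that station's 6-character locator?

KF38dl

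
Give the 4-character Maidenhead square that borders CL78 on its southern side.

CL77

Latitude square 8; −1 → 7.
The longitude characters are unchanged.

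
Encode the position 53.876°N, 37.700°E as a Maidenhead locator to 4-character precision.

KO83

Add 180° to longitude and 90° to latitude: 217.70, 143.88.
Field: lon ⌊217.70/20⌋ = 10 → K; lat ⌊143.88/10⌋ = 14 → O.
Square: lon ⌊17.70/2⌋ = 8; lat ⌊3.88/1⌋ = 3.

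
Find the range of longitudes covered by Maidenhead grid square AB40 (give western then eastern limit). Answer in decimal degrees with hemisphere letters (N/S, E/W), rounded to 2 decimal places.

Field A=0, B=1: +0·20° lon, +1·10° lat → SW at lon -180°, lat -80°.
Square 4, 0: +4·2° lon, +0·1° lat → SW at lon -172°, lat -80°.
Cell spans 2° lon × 1° lat.
west 172.00° W, east 170.00° W.

172.00° W, 170.00° W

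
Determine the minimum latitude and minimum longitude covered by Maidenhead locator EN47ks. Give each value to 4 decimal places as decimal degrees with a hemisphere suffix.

Field E=4, N=13: +4·20° lon, +13·10° lat → SW at lon -100°, lat 40°.
Square 4, 7: +4·2° lon, +7·1° lat → SW at lon -92°, lat 47°.
Subsquare k=10, s=18: +10·0.0833333° lon, +18·0.0416667° lat → SW at lon -91.1667°, lat 47.75°.
latitude 47.7500° N, longitude 91.1667° W.

47.7500° N, 91.1667° W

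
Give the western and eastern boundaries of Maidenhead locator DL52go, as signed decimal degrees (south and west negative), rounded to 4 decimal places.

Field D=3, L=11: +3·20° lon, +11·10° lat → SW at lon -120°, lat 20°.
Square 5, 2: +5·2° lon, +2·1° lat → SW at lon -110°, lat 22°.
Subsquare g=6, o=14: +6·0.0833333° lon, +14·0.0416667° lat → SW at lon -109.5°, lat 22.5833°.
Cell spans 0.0833333° lon × 0.0416667° lat.
west -109.5000, east -109.4167.

-109.5000, -109.4167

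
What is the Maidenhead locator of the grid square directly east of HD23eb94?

HD23fb04

Longitude extended square 9; +1 → 10, wraps to 0, carry into subsquare.
Longitude subsquare e = 4; +1 → 5 = f.
The latitude characters are unchanged.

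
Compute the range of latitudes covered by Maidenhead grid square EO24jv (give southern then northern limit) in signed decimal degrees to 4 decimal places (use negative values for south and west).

Field E=4, O=14: +4·20° lon, +14·10° lat → SW at lon -100°, lat 50°.
Square 2, 4: +2·2° lon, +4·1° lat → SW at lon -96°, lat 54°.
Subsquare j=9, v=21: +9·0.0833333° lon, +21·0.0416667° lat → SW at lon -95.25°, lat 54.875°.
Cell spans 0.0833333° lon × 0.0416667° lat.
south 54.8750, north 54.9167.

54.8750, 54.9167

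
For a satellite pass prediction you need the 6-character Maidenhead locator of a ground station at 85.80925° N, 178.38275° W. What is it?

Shift to the Maidenhead origin (180°W, 90°S): lon 1.6173, lat 175.8093.
Field: lon ⌊1.6173/20⌋ = 0 → A; lat ⌊175.8093/10⌋ = 17 → R.
Square: lon ⌊1.6173/2⌋ = 0; lat ⌊5.8093/1⌋ = 5.
Subsquare: lon ⌊1.6173/0.0833333⌋ = 19 → t; lat ⌊0.8093/0.0416667⌋ = 19 → t.

AR05tt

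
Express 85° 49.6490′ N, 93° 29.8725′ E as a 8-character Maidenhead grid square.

NR65rt98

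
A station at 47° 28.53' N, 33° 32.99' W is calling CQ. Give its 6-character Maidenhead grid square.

HN37fl

Offset from 180°W / 90°S: lon 146.4502°, lat 137.4755°.
Field (20°×10°, letters A–R): 146.4502/20 → 7 → H, 137.4755/10 → 13 → N; chars HN.
Square (2°×1°, digits 0–9): 6.4502/2 → 3, 7.4755/1 → 7; chars 37.
Subsquare (5′×2.5′, letters a–x): 0.4502/0.0833333 → 5 → f, 0.4755/0.0416667 → 11 → l; chars fl.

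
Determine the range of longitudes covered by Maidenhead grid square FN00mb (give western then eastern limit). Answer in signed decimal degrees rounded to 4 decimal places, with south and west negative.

-79.0000, -78.9167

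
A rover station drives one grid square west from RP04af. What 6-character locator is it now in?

Longitude subsquare a = 0; −1 → -1, wraps to 23 = x, carry into square.
Longitude square 0; −1 → -1, wraps to 9, carry into field.
Longitude field R = 17; −1 → 16 = Q.
The latitude characters are unchanged.

QP94xf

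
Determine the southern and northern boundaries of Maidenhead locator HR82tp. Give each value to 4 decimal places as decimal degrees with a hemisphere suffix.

82.6250° N, 82.6667° N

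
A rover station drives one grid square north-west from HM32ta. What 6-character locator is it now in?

Longitude subsquare t = 19; −1 → 18 = s.
Latitude subsquare a = 0; +1 → 1 = b.

HM32sb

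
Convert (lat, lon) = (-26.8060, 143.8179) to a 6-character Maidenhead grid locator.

Add 180° to longitude and 90° to latitude: 323.8179, 63.1940.
Field: 323.8179/20 → 16 → Q, 63.1940/10 → 6 → G; chars QG.
Square: 3.8179/2 → 1, 3.1940/1 → 3; chars 13.
Subsquare: 1.8179/0.0833333 → 21 → v, 0.1940/0.0416667 → 4 → e; chars ve.

QG13ve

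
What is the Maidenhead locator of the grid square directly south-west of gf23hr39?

GF23hr28

Longitude extended square 3; −1 → 2.
Latitude extended square 9; −1 → 8.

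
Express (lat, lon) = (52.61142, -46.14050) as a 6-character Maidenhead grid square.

GO62wo

Offset from 180°W / 90°S: lon 133.8595°, lat 142.6114°.
Field (20°×10°, letters A–R): 133.8595/20 → 6 → G, 142.6114/10 → 14 → O; chars GO.
Square (2°×1°, digits 0–9): 13.8595/2 → 6, 2.6114/1 → 2; chars 62.
Subsquare (5′×2.5′, letters a–x): 1.8595/0.0833333 → 22 → w, 0.6114/0.0416667 → 14 → o; chars wo.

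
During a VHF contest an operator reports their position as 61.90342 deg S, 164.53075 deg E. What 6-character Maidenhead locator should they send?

RC28gc

Offset from 180°W / 90°S: lon 344.5308°, lat 28.0966°.
Field (20°×10°, letters A–R): 344.5308/20 → 17 → R, 28.0966/10 → 2 → C; chars RC.
Square (2°×1°, digits 0–9): 4.5308/2 → 2, 8.0966/1 → 8; chars 28.
Subsquare (5′×2.5′, letters a–x): 0.5308/0.0833333 → 6 → g, 0.0966/0.0416667 → 2 → c; chars gc.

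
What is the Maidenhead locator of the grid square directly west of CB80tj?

CB80sj

Longitude subsquare t = 19; −1 → 18 = s.
The latitude characters are unchanged.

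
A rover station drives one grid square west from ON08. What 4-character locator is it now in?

Longitude square 0; −1 → -1, wraps to 9, carry into field.
Longitude field O = 14; −1 → 13 = N.
The latitude characters are unchanged.

NN98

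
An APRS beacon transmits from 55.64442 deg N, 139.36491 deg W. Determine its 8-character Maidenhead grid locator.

CO05hp64

Shift to the Maidenhead origin (180°W, 90°S): lon 40.63509, lat 145.64442.
Field: lon ⌊40.63509/20⌋ = 2 → C; lat ⌊145.64442/10⌋ = 14 → O.
Square: lon ⌊0.63509/2⌋ = 0; lat ⌊5.64442/1⌋ = 5.
Subsquare: lon ⌊0.63509/0.0833333⌋ = 7 → h; lat ⌊0.64442/0.0416667⌋ = 15 → p.
Extended square: lon ⌊0.05176/0.00833333⌋ = 6; lat ⌊0.01942/0.00416667⌋ = 4.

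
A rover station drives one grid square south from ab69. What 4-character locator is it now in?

Latitude square 9; −1 → 8.
The longitude characters are unchanged.

AB68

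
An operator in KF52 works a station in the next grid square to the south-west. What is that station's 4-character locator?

Longitude square 5; −1 → 4.
Latitude square 2; −1 → 1.

KF41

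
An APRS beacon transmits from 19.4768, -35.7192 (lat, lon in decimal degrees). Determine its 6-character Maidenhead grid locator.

Add 180° to longitude and 90° to latitude: 144.2808, 109.4768.
Field (20°×10°, letters A–R): lon ⌊144.2808/20⌋ = 7 → H; lat ⌊109.4768/10⌋ = 10 → K.
Square (2°×1°, digits 0–9): lon ⌊4.2808/2⌋ = 2; lat ⌊9.4768/1⌋ = 9.
Subsquare (5′×2.5′, letters a–x): lon ⌊0.2808/0.0833333⌋ = 3 → d; lat ⌊0.4768/0.0416667⌋ = 11 → l.

HK29dl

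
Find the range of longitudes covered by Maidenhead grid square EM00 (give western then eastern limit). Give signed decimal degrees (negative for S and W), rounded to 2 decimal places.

Field E=4, M=12: +4·20° lon, +12·10° lat → SW at lon -100°, lat 30°.
Square 0, 0: +0·2° lon, +0·1° lat → SW at lon -100°, lat 30°.
Cell spans 2° lon × 1° lat.
west -100.00, east -98.00.

-100.00, -98.00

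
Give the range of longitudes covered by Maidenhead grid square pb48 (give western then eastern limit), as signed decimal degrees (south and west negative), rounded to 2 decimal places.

128.00, 130.00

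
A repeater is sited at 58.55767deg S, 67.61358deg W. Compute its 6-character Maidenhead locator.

FD61ek

Offset from 180°W / 90°S: lon 112.3864°, lat 31.4423°.
Field (20°×10°, letters A–R): 112.3864/20 → 5 → F, 31.4423/10 → 3 → D; chars FD.
Square (2°×1°, digits 0–9): 12.3864/2 → 6, 1.4423/1 → 1; chars 61.
Subsquare (5′×2.5′, letters a–x): 0.3864/0.0833333 → 4 → e, 0.4423/0.0416667 → 10 → k; chars ek.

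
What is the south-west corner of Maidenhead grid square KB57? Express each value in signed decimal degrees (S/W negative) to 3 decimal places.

-73.000, 30.000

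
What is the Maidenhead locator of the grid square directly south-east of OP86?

Longitude square 8; +1 → 9.
Latitude square 6; −1 → 5.

OP95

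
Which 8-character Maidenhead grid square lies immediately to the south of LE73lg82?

LE73lg81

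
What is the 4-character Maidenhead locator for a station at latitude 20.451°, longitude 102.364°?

OL10

Shift to the Maidenhead origin (180°W, 90°S): lon 282.36, lat 110.45.
Field: lon ⌊282.36/20⌋ = 14 → O; lat ⌊110.45/10⌋ = 11 → L.
Square: lon ⌊2.36/2⌋ = 1; lat ⌊0.45/1⌋ = 0.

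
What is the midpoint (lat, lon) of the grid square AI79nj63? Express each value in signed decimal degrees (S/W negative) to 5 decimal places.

-0.61042, -164.86250

Field A=0, I=8: +0·20° lon, +8·10° lat → SW at lon -180°, lat -10°.
Square 7, 9: +7·2° lon, +9·1° lat → SW at lon -166°, lat -1°.
Subsquare n=13, j=9: +13·0.0833333° lon, +9·0.0416667° lat → SW at lon -164.917°, lat -0.625°.
Extended square 6, 3: +6·0.00833333° lon, +3·0.00416667° lat → SW at lon -164.867°, lat -0.6125°.
Cell spans 0.00833333° lon × 0.00416667° lat. Centre is SW corner plus half of each.
latitude -0.61042, longitude -164.86250.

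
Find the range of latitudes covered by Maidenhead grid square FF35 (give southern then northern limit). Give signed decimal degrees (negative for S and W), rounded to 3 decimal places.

Field F=5, F=5: +5·20° lon, +5·10° lat → SW at lon -80°, lat -40°.
Square 3, 5: +3·2° lon, +5·1° lat → SW at lon -74°, lat -35°.
Cell spans 2° lon × 1° lat.
south -35.000, north -34.000.

-35.000, -34.000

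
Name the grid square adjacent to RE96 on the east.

AE06

Longitude square 9; +1 → 10, wraps to 0, carry into field.
Longitude field R = 17; +1 → 18, wraps to 0 = A, wrapping around the antimeridian.
The latitude characters are unchanged.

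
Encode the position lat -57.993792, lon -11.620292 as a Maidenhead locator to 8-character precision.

Shift to the Maidenhead origin (180°W, 90°S): lon 168.37971, lat 32.00621.
Field: lon ⌊168.37971/20⌋ = 8 → I; lat ⌊32.00621/10⌋ = 3 → D.
Square: lon ⌊8.37971/2⌋ = 4; lat ⌊2.00621/1⌋ = 2.
Subsquare: lon ⌊0.37971/0.0833333⌋ = 4 → e; lat ⌊0.00621/0.0416667⌋ = 0 → a.
Extended square: lon ⌊0.04637/0.00833333⌋ = 5; lat ⌊0.00621/0.00416667⌋ = 1.

ID42ea51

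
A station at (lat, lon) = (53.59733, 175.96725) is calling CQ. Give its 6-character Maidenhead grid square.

Offset from 180°W / 90°S: lon 355.9673°, lat 143.5973°.
Field: lon ⌊355.9673/20⌋ = 17 → R; lat ⌊143.5973/10⌋ = 14 → O.
Square: lon ⌊15.9673/2⌋ = 7; lat ⌊3.5973/1⌋ = 3.
Subsquare: lon ⌊1.9673/0.0833333⌋ = 23 → x; lat ⌊0.5973/0.0416667⌋ = 14 → o.

RO73xo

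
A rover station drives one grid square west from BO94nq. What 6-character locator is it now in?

BO94mq

Longitude subsquare n = 13; −1 → 12 = m.
The latitude characters are unchanged.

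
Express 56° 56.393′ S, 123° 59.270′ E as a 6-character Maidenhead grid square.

PD13xb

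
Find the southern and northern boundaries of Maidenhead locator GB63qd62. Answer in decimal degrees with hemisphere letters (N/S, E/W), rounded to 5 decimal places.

76.86667° S, 76.86250° S

Field G=6, B=1: +6·20° lon, +1·10° lat → SW at lon -60°, lat -80°.
Square 6, 3: +6·2° lon, +3·1° lat → SW at lon -48°, lat -77°.
Subsquare q=16, d=3: +16·0.0833333° lon, +3·0.0416667° lat → SW at lon -46.6667°, lat -76.875°.
Extended square 6, 2: +6·0.00833333° lon, +2·0.00416667° lat → SW at lon -46.6167°, lat -76.8667°.
Cell spans 0.00833333° lon × 0.00416667° lat.
south 76.86667° S, north 76.86250° S.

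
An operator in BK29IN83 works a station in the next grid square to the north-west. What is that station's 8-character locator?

Longitude extended square 8; −1 → 7.
Latitude extended square 3; +1 → 4.

BK29in74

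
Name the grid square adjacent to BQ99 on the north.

BR90

Latitude square 9; +1 → 10, wraps to 0, carry into field.
Latitude field Q = 16; +1 → 17 = R.
The longitude characters are unchanged.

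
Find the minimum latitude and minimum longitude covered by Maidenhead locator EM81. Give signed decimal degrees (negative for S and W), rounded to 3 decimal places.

31.000, -84.000

Field E=4, M=12: +4·20° lon, +12·10° lat → SW at lon -100°, lat 30°.
Square 8, 1: +8·2° lon, +1·1° lat → SW at lon -84°, lat 31°.
latitude 31.000, longitude -84.000.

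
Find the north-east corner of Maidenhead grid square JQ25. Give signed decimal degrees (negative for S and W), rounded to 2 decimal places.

Field J=9, Q=16: +9·20° lon, +16·10° lat → SW at lon 0°, lat 70°.
Square 2, 5: +2·2° lon, +5·1° lat → SW at lon 4°, lat 75°.
Cell spans 2° lon × 1° lat. NE corner is SW corner plus one full cell.
latitude 76.00, longitude 6.00.

76.00, 6.00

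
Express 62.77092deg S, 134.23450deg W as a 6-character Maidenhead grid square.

Shift to the Maidenhead origin (180°W, 90°S): lon 45.7655, lat 27.2291.
Field: lon ⌊45.7655/20⌋ = 2 → C; lat ⌊27.2291/10⌋ = 2 → C.
Square: lon ⌊5.7655/2⌋ = 2; lat ⌊7.2291/1⌋ = 7.
Subsquare: lon ⌊1.7655/0.0833333⌋ = 21 → v; lat ⌊0.2291/0.0416667⌋ = 5 → f.

CC27vf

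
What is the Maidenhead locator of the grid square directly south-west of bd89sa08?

BD89ra97

Longitude extended square 0; −1 → -1, wraps to 9, carry into subsquare.
Longitude subsquare s = 18; −1 → 17 = r.
Latitude extended square 8; −1 → 7.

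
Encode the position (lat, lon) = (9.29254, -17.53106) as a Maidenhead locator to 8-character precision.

Shift to the Maidenhead origin (180°W, 90°S): lon 162.46894, lat 99.29254.
Field: 162.46894/20 → 8 → I, 99.29254/10 → 9 → J; chars IJ.
Square: 2.46894/2 → 1, 9.29254/1 → 9; chars 19.
Subsquare: 0.46894/0.0833333 → 5 → f, 0.29254/0.0416667 → 7 → h; chars fh.
Extended square: 0.05227/0.00833333 → 6, 0.00087/0.00416667 → 0; chars 60.

IJ19fh60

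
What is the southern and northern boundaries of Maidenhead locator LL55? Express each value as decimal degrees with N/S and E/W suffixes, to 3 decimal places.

25.000° N, 26.000° N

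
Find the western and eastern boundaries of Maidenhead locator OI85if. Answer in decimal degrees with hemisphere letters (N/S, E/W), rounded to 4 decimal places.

Field O=14, I=8: +14·20° lon, +8·10° lat → SW at lon 100°, lat -10°.
Square 8, 5: +8·2° lon, +5·1° lat → SW at lon 116°, lat -5°.
Subsquare i=8, f=5: +8·0.0833333° lon, +5·0.0416667° lat → SW at lon 116.667°, lat -4.79167°.
Cell spans 0.0833333° lon × 0.0416667° lat.
west 116.6667° E, east 116.7500° E.

116.6667° E, 116.7500° E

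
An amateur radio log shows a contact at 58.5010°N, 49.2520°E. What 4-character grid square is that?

LO48

Add 180° to longitude and 90° to latitude: 229.25, 148.50.
Field: lon ⌊229.25/20⌋ = 11 → L; lat ⌊148.50/10⌋ = 14 → O.
Square: lon ⌊9.25/2⌋ = 4; lat ⌊8.50/1⌋ = 8.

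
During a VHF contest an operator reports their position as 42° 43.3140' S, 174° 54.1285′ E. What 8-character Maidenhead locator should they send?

Offset from 180°W / 90°S: lon 354.90214°, lat 47.27810°.
Field (20°×10°, letters A–R): 354.90214/20 → 17 → R, 47.27810/10 → 4 → E; chars RE.
Square (2°×1°, digits 0–9): 14.90214/2 → 7, 7.27810/1 → 7; chars 77.
Subsquare (5′×2.5′, letters a–x): 0.90214/0.0833333 → 10 → k, 0.27810/0.0416667 → 6 → g; chars kg.
Extended square (30″×15″, digits 0–9): 0.06881/0.00833333 → 8, 0.02810/0.00416667 → 6; chars 86.

RE77kg86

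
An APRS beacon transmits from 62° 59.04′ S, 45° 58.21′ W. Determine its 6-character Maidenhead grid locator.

GC77aa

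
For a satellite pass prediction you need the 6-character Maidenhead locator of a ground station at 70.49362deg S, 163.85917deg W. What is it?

AB89bm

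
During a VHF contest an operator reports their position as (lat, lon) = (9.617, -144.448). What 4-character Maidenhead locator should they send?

BJ79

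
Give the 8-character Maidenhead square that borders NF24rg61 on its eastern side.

NF24rg71

Longitude extended square 6; +1 → 7.
The latitude characters are unchanged.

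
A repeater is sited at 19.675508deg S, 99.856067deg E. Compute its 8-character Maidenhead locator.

Offset from 180°W / 90°S: lon 279.85607°, lat 70.32449°.
Field (20°×10°, letters A–R): 279.85607/20 → 13 → N, 70.32449/10 → 7 → H; chars NH.
Square (2°×1°, digits 0–9): 19.85607/2 → 9, 0.32449/1 → 0; chars 90.
Subsquare (5′×2.5′, letters a–x): 1.85607/0.0833333 → 22 → w, 0.32449/0.0416667 → 7 → h; chars wh.
Extended square (30″×15″, digits 0–9): 0.02273/0.00833333 → 2, 0.03283/0.00416667 → 7; chars 27.

NH90wh27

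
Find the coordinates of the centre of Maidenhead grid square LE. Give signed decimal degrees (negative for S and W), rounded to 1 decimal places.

Field L=11, E=4: +11·20° lon, +4·10° lat → SW at lon 40°, lat -50°.
Cell spans 20° lon × 10° lat. Centre is SW corner plus half of each.
latitude -45.0, longitude 50.0.

-45.0, 50.0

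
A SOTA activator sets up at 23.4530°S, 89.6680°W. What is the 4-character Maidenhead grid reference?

Offset from 180°W / 90°S: lon 90.33°, lat 66.55°.
Field: lon ⌊90.33/20⌋ = 4 → E; lat ⌊66.55/10⌋ = 6 → G.
Square: lon ⌊10.33/2⌋ = 5; lat ⌊6.55/1⌋ = 6.

EG56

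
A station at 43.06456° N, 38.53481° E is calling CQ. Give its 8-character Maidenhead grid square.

Offset from 180°W / 90°S: lon 218.53481°, lat 133.06456°.
Field: lon ⌊218.53481/20⌋ = 10 → K; lat ⌊133.06456/10⌋ = 13 → N.
Square: lon ⌊18.53481/2⌋ = 9; lat ⌊3.06456/1⌋ = 3.
Subsquare: lon ⌊0.53481/0.0833333⌋ = 6 → g; lat ⌊0.06456/0.0416667⌋ = 1 → b.
Extended square: lon ⌊0.03481/0.00833333⌋ = 4; lat ⌊0.02289/0.00416667⌋ = 5.

KN93gb45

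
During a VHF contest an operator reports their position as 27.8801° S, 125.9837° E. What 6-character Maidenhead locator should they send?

Shift to the Maidenhead origin (180°W, 90°S): lon 305.9837, lat 62.1199.
Field: lon ⌊305.9837/20⌋ = 15 → P; lat ⌊62.1199/10⌋ = 6 → G.
Square: lon ⌊5.9837/2⌋ = 2; lat ⌊2.1199/1⌋ = 2.
Subsquare: lon ⌊1.9837/0.0833333⌋ = 23 → x; lat ⌊0.1199/0.0416667⌋ = 2 → c.

PG22xc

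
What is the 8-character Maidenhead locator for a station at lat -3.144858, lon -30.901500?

Add 180° to longitude and 90° to latitude: 149.09850, 86.85514.
Field: 149.09850/20 → 7 → H, 86.85514/10 → 8 → I; chars HI.
Square: 9.09850/2 → 4, 6.85514/1 → 6; chars 46.
Subsquare: 1.09850/0.0833333 → 13 → n, 0.85514/0.0416667 → 20 → u; chars nu.
Extended square: 0.01517/0.00833333 → 1, 0.02181/0.00416667 → 5; chars 15.

HI46nu15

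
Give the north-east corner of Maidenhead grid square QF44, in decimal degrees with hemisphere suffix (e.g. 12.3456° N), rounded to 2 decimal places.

35.00° S, 150.00° E

Field Q=16, F=5: +16·20° lon, +5·10° lat → SW at lon 140°, lat -40°.
Square 4, 4: +4·2° lon, +4·1° lat → SW at lon 148°, lat -36°.
Cell spans 2° lon × 1° lat. NE corner is SW corner plus one full cell.
latitude 35.00° S, longitude 150.00° E.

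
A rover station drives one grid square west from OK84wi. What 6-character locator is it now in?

OK84vi

Longitude subsquare w = 22; −1 → 21 = v.
The latitude characters are unchanged.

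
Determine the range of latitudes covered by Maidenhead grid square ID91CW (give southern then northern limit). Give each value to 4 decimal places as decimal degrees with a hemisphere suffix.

58.0833° S, 58.0417° S

Field I=8, D=3: +8·20° lon, +3·10° lat → SW at lon -20°, lat -60°.
Square 9, 1: +9·2° lon, +1·1° lat → SW at lon -2°, lat -59°.
Subsquare c=2, w=22: +2·0.0833333° lon, +22·0.0416667° lat → SW at lon -1.83333°, lat -58.0833°.
Cell spans 0.0833333° lon × 0.0416667° lat.
south 58.0833° S, north 58.0417° S.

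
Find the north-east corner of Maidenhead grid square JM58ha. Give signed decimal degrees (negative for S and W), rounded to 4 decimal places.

38.0417, 10.6667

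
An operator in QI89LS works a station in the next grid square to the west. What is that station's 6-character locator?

QI89ks

Longitude subsquare l = 11; −1 → 10 = k.
The latitude characters are unchanged.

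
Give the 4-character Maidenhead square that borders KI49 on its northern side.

Latitude square 9; +1 → 10, wraps to 0, carry into field.
Latitude field I = 8; +1 → 9 = J.
The longitude characters are unchanged.

KJ40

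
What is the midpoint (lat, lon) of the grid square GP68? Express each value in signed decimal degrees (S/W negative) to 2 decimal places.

68.50, -47.00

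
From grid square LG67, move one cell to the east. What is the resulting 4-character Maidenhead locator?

LG77

Longitude square 6; +1 → 7.
The latitude characters are unchanged.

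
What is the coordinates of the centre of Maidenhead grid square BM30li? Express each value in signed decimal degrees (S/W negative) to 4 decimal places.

30.3542, -153.0417

Field B=1, M=12: +1·20° lon, +12·10° lat → SW at lon -160°, lat 30°.
Square 3, 0: +3·2° lon, +0·1° lat → SW at lon -154°, lat 30°.
Subsquare l=11, i=8: +11·0.0833333° lon, +8·0.0416667° lat → SW at lon -153.083°, lat 30.3333°.
Cell spans 0.0833333° lon × 0.0416667° lat. Centre is SW corner plus half of each.
latitude 30.3542, longitude -153.0417.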